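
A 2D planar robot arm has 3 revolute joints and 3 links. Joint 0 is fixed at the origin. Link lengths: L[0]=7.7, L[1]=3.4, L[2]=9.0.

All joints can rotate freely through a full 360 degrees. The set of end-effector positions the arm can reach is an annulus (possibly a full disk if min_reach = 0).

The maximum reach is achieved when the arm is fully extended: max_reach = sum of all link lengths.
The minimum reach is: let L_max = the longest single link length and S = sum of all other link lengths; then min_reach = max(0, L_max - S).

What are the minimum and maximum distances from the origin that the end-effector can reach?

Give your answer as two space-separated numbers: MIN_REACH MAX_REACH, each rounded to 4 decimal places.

Link lengths: [7.7, 3.4, 9.0]
max_reach = 7.7 + 3.4 + 9 = 20.1
L_max = max([7.7, 3.4, 9.0]) = 9
S (sum of others) = 20.1 - 9 = 11.1
min_reach = max(0, 9 - 11.1) = max(0, -2.1) = 0

Answer: 0.0000 20.1000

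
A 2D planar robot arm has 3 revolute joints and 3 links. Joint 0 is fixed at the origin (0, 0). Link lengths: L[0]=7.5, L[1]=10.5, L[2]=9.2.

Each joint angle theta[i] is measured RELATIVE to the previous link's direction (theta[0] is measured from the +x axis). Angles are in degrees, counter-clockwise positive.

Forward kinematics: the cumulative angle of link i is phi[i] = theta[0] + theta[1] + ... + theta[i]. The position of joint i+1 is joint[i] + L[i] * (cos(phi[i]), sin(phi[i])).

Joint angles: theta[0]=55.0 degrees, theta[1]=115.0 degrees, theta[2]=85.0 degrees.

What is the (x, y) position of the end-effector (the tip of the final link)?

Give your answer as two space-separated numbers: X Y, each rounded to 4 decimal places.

Answer: -8.4198 -0.9196

Derivation:
joint[0] = (0.0000, 0.0000)  (base)
link 0: phi[0] = 55 = 55 deg
  cos(55 deg) = 0.5736, sin(55 deg) = 0.8192
  joint[1] = (0.0000, 0.0000) + 7.5 * (0.5736, 0.8192) = (0.0000 + 4.3018, 0.0000 + 6.1436) = (4.3018, 6.1436)
link 1: phi[1] = 55 + 115 = 170 deg
  cos(170 deg) = -0.9848, sin(170 deg) = 0.1736
  joint[2] = (4.3018, 6.1436) + 10.5 * (-0.9848, 0.1736) = (4.3018 + -10.3405, 6.1436 + 1.8233) = (-6.0387, 7.9669)
link 2: phi[2] = 55 + 115 + 85 = 255 deg
  cos(255 deg) = -0.2588, sin(255 deg) = -0.9659
  joint[3] = (-6.0387, 7.9669) + 9.2 * (-0.2588, -0.9659) = (-6.0387 + -2.3811, 7.9669 + -8.8865) = (-8.4198, -0.9196)
End effector: (-8.4198, -0.9196)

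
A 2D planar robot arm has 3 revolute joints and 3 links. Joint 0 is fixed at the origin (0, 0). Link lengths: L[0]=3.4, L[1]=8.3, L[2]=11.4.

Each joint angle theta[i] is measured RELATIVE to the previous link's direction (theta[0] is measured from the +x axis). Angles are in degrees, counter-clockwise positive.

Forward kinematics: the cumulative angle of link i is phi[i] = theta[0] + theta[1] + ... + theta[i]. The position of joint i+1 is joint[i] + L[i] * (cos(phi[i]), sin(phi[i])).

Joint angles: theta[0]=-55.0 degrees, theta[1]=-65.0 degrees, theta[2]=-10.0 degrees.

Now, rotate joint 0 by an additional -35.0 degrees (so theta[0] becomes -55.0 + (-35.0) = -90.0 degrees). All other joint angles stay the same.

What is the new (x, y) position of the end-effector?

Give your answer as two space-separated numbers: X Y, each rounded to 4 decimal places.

joint[0] = (0.0000, 0.0000)  (base)
link 0: phi[0] = -90 = -90 deg
  cos(-90 deg) = 0.0000, sin(-90 deg) = -1.0000
  joint[1] = (0.0000, 0.0000) + 3.4 * (0.0000, -1.0000) = (0.0000 + 0.0000, 0.0000 + -3.4000) = (0.0000, -3.4000)
link 1: phi[1] = -90 + -65 = -155 deg
  cos(-155 deg) = -0.9063, sin(-155 deg) = -0.4226
  joint[2] = (0.0000, -3.4000) + 8.3 * (-0.9063, -0.4226) = (0.0000 + -7.5224, -3.4000 + -3.5077) = (-7.5224, -6.9077)
link 2: phi[2] = -90 + -65 + -10 = -165 deg
  cos(-165 deg) = -0.9659, sin(-165 deg) = -0.2588
  joint[3] = (-7.5224, -6.9077) + 11.4 * (-0.9659, -0.2588) = (-7.5224 + -11.0116, -6.9077 + -2.9505) = (-18.5339, -9.8583)
End effector: (-18.5339, -9.8583)

Answer: -18.5339 -9.8583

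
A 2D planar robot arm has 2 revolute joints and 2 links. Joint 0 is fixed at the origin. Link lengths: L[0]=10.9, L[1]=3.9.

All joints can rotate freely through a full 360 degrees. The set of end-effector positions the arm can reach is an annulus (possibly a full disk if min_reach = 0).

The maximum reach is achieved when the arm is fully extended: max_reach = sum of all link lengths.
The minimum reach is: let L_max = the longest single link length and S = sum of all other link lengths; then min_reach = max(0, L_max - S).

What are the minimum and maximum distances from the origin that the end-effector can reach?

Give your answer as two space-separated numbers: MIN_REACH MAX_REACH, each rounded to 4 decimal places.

Link lengths: [10.9, 3.9]
max_reach = 10.9 + 3.9 = 14.8
L_max = max([10.9, 3.9]) = 10.9
S (sum of others) = 14.8 - 10.9 = 3.9
min_reach = max(0, 10.9 - 3.9) = max(0, 7) = 7

Answer: 7.0000 14.8000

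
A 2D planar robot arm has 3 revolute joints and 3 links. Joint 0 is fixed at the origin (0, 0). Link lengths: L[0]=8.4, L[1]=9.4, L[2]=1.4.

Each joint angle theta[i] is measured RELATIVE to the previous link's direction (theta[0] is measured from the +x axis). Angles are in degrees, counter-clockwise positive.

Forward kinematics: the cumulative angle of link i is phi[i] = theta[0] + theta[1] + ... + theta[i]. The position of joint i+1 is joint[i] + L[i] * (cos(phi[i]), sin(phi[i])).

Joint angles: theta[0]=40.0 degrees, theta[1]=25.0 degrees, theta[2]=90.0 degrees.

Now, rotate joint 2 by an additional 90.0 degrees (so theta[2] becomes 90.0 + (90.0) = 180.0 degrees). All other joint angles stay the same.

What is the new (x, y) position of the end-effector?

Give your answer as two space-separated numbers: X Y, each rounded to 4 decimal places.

Answer: 9.8157 12.6499

Derivation:
joint[0] = (0.0000, 0.0000)  (base)
link 0: phi[0] = 40 = 40 deg
  cos(40 deg) = 0.7660, sin(40 deg) = 0.6428
  joint[1] = (0.0000, 0.0000) + 8.4 * (0.7660, 0.6428) = (0.0000 + 6.4348, 0.0000 + 5.3994) = (6.4348, 5.3994)
link 1: phi[1] = 40 + 25 = 65 deg
  cos(65 deg) = 0.4226, sin(65 deg) = 0.9063
  joint[2] = (6.4348, 5.3994) + 9.4 * (0.4226, 0.9063) = (6.4348 + 3.9726, 5.3994 + 8.5193) = (10.4074, 13.9187)
link 2: phi[2] = 40 + 25 + 180 = 245 deg
  cos(245 deg) = -0.4226, sin(245 deg) = -0.9063
  joint[3] = (10.4074, 13.9187) + 1.4 * (-0.4226, -0.9063) = (10.4074 + -0.5917, 13.9187 + -1.2688) = (9.8157, 12.6499)
End effector: (9.8157, 12.6499)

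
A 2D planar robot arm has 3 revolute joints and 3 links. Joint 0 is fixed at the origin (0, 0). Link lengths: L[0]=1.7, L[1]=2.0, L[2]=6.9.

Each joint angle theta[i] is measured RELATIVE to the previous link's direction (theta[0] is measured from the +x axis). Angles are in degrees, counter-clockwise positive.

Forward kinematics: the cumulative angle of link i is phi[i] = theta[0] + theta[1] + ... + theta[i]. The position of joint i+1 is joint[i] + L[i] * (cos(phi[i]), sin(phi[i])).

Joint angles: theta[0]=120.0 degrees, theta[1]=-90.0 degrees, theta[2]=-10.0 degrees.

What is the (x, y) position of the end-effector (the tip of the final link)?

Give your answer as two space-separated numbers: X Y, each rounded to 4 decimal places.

Answer: 7.3659 4.8322

Derivation:
joint[0] = (0.0000, 0.0000)  (base)
link 0: phi[0] = 120 = 120 deg
  cos(120 deg) = -0.5000, sin(120 deg) = 0.8660
  joint[1] = (0.0000, 0.0000) + 1.7 * (-0.5000, 0.8660) = (0.0000 + -0.8500, 0.0000 + 1.4722) = (-0.8500, 1.4722)
link 1: phi[1] = 120 + -90 = 30 deg
  cos(30 deg) = 0.8660, sin(30 deg) = 0.5000
  joint[2] = (-0.8500, 1.4722) + 2 * (0.8660, 0.5000) = (-0.8500 + 1.7321, 1.4722 + 1.0000) = (0.8821, 2.4722)
link 2: phi[2] = 120 + -90 + -10 = 20 deg
  cos(20 deg) = 0.9397, sin(20 deg) = 0.3420
  joint[3] = (0.8821, 2.4722) + 6.9 * (0.9397, 0.3420) = (0.8821 + 6.4839, 2.4722 + 2.3599) = (7.3659, 4.8322)
End effector: (7.3659, 4.8322)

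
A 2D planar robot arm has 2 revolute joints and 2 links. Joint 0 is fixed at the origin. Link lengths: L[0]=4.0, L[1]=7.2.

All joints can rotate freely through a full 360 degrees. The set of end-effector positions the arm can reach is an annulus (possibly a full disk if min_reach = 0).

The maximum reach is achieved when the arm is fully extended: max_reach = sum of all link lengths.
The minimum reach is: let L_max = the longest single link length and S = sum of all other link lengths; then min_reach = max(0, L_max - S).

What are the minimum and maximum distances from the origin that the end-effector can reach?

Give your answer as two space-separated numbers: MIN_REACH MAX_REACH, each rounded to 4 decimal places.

Link lengths: [4.0, 7.2]
max_reach = 4 + 7.2 = 11.2
L_max = max([4.0, 7.2]) = 7.2
S (sum of others) = 11.2 - 7.2 = 4
min_reach = max(0, 7.2 - 4) = max(0, 3.2) = 3.2

Answer: 3.2000 11.2000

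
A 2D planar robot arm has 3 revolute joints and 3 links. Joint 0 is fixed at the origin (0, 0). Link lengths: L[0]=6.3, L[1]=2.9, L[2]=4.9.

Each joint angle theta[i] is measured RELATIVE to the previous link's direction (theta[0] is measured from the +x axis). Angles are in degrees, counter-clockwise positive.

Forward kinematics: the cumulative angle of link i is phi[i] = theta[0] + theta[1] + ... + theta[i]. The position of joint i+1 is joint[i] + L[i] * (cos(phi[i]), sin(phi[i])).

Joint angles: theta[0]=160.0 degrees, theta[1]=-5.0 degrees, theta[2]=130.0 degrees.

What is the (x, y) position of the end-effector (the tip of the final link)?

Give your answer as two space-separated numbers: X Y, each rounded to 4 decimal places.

Answer: -7.2801 -1.3527

Derivation:
joint[0] = (0.0000, 0.0000)  (base)
link 0: phi[0] = 160 = 160 deg
  cos(160 deg) = -0.9397, sin(160 deg) = 0.3420
  joint[1] = (0.0000, 0.0000) + 6.3 * (-0.9397, 0.3420) = (0.0000 + -5.9201, 0.0000 + 2.1547) = (-5.9201, 2.1547)
link 1: phi[1] = 160 + -5 = 155 deg
  cos(155 deg) = -0.9063, sin(155 deg) = 0.4226
  joint[2] = (-5.9201, 2.1547) + 2.9 * (-0.9063, 0.4226) = (-5.9201 + -2.6283, 2.1547 + 1.2256) = (-8.5484, 3.3803)
link 2: phi[2] = 160 + -5 + 130 = 285 deg
  cos(285 deg) = 0.2588, sin(285 deg) = -0.9659
  joint[3] = (-8.5484, 3.3803) + 4.9 * (0.2588, -0.9659) = (-8.5484 + 1.2682, 3.3803 + -4.7330) = (-7.2801, -1.3527)
End effector: (-7.2801, -1.3527)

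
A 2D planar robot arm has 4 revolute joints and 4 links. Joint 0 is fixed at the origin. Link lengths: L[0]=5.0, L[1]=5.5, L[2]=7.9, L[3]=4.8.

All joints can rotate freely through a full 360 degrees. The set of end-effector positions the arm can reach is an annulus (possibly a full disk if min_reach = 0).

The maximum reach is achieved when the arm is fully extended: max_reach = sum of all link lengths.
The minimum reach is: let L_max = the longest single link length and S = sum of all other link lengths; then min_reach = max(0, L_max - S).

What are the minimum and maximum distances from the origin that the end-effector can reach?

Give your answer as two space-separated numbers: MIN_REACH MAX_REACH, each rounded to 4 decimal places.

Link lengths: [5.0, 5.5, 7.9, 4.8]
max_reach = 5 + 5.5 + 7.9 + 4.8 = 23.2
L_max = max([5.0, 5.5, 7.9, 4.8]) = 7.9
S (sum of others) = 23.2 - 7.9 = 15.3
min_reach = max(0, 7.9 - 15.3) = max(0, -7.4) = 0

Answer: 0.0000 23.2000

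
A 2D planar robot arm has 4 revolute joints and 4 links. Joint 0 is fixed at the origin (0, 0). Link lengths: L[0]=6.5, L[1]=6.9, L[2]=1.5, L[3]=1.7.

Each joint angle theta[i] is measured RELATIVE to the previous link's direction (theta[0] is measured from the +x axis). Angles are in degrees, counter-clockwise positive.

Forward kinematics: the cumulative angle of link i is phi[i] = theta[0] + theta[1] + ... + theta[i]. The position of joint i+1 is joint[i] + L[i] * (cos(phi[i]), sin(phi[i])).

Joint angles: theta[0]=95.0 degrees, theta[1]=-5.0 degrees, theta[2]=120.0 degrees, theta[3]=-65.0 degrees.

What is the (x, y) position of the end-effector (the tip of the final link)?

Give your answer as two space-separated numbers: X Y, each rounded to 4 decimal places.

joint[0] = (0.0000, 0.0000)  (base)
link 0: phi[0] = 95 = 95 deg
  cos(95 deg) = -0.0872, sin(95 deg) = 0.9962
  joint[1] = (0.0000, 0.0000) + 6.5 * (-0.0872, 0.9962) = (0.0000 + -0.5665, 0.0000 + 6.4753) = (-0.5665, 6.4753)
link 1: phi[1] = 95 + -5 = 90 deg
  cos(90 deg) = 0.0000, sin(90 deg) = 1.0000
  joint[2] = (-0.5665, 6.4753) + 6.9 * (0.0000, 1.0000) = (-0.5665 + 0.0000, 6.4753 + 6.9000) = (-0.5665, 13.3753)
link 2: phi[2] = 95 + -5 + 120 = 210 deg
  cos(210 deg) = -0.8660, sin(210 deg) = -0.5000
  joint[3] = (-0.5665, 13.3753) + 1.5 * (-0.8660, -0.5000) = (-0.5665 + -1.2990, 13.3753 + -0.7500) = (-1.8656, 12.6253)
link 3: phi[3] = 95 + -5 + 120 + -65 = 145 deg
  cos(145 deg) = -0.8192, sin(145 deg) = 0.5736
  joint[4] = (-1.8656, 12.6253) + 1.7 * (-0.8192, 0.5736) = (-1.8656 + -1.3926, 12.6253 + 0.9751) = (-3.2581, 13.6003)
End effector: (-3.2581, 13.6003)

Answer: -3.2581 13.6003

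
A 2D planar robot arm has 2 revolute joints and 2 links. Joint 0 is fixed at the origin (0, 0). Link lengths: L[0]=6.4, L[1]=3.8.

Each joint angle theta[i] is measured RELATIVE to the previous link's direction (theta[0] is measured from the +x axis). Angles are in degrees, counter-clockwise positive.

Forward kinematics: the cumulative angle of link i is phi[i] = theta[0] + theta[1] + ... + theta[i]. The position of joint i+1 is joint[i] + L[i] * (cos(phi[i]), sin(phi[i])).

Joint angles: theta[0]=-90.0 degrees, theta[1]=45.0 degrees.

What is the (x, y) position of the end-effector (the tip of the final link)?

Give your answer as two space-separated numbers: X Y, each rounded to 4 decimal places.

Answer: 2.6870 -9.0870

Derivation:
joint[0] = (0.0000, 0.0000)  (base)
link 0: phi[0] = -90 = -90 deg
  cos(-90 deg) = 0.0000, sin(-90 deg) = -1.0000
  joint[1] = (0.0000, 0.0000) + 6.4 * (0.0000, -1.0000) = (0.0000 + 0.0000, 0.0000 + -6.4000) = (0.0000, -6.4000)
link 1: phi[1] = -90 + 45 = -45 deg
  cos(-45 deg) = 0.7071, sin(-45 deg) = -0.7071
  joint[2] = (0.0000, -6.4000) + 3.8 * (0.7071, -0.7071) = (0.0000 + 2.6870, -6.4000 + -2.6870) = (2.6870, -9.0870)
End effector: (2.6870, -9.0870)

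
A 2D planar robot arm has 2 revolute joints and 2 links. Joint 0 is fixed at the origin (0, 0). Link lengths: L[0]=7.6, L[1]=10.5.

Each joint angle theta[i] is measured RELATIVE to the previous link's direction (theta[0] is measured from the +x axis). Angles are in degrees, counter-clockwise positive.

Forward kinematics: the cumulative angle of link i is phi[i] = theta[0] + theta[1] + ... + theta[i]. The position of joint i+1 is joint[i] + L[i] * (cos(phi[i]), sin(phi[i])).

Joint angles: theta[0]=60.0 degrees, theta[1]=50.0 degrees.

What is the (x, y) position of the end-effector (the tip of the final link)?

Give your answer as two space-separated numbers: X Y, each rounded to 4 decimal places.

Answer: 0.2088 16.4486

Derivation:
joint[0] = (0.0000, 0.0000)  (base)
link 0: phi[0] = 60 = 60 deg
  cos(60 deg) = 0.5000, sin(60 deg) = 0.8660
  joint[1] = (0.0000, 0.0000) + 7.6 * (0.5000, 0.8660) = (0.0000 + 3.8000, 0.0000 + 6.5818) = (3.8000, 6.5818)
link 1: phi[1] = 60 + 50 = 110 deg
  cos(110 deg) = -0.3420, sin(110 deg) = 0.9397
  joint[2] = (3.8000, 6.5818) + 10.5 * (-0.3420, 0.9397) = (3.8000 + -3.5912, 6.5818 + 9.8668) = (0.2088, 16.4486)
End effector: (0.2088, 16.4486)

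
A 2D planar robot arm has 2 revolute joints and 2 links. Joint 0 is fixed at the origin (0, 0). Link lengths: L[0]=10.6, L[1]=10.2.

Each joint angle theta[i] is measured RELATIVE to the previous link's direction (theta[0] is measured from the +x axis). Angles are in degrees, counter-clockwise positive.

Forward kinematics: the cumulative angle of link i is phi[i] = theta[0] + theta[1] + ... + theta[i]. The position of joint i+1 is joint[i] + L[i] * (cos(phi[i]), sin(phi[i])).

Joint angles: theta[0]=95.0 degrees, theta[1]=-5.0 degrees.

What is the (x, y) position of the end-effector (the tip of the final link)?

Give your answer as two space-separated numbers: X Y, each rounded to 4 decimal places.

Answer: -0.9239 20.7597

Derivation:
joint[0] = (0.0000, 0.0000)  (base)
link 0: phi[0] = 95 = 95 deg
  cos(95 deg) = -0.0872, sin(95 deg) = 0.9962
  joint[1] = (0.0000, 0.0000) + 10.6 * (-0.0872, 0.9962) = (0.0000 + -0.9239, 0.0000 + 10.5597) = (-0.9239, 10.5597)
link 1: phi[1] = 95 + -5 = 90 deg
  cos(90 deg) = 0.0000, sin(90 deg) = 1.0000
  joint[2] = (-0.9239, 10.5597) + 10.2 * (0.0000, 1.0000) = (-0.9239 + 0.0000, 10.5597 + 10.2000) = (-0.9239, 20.7597)
End effector: (-0.9239, 20.7597)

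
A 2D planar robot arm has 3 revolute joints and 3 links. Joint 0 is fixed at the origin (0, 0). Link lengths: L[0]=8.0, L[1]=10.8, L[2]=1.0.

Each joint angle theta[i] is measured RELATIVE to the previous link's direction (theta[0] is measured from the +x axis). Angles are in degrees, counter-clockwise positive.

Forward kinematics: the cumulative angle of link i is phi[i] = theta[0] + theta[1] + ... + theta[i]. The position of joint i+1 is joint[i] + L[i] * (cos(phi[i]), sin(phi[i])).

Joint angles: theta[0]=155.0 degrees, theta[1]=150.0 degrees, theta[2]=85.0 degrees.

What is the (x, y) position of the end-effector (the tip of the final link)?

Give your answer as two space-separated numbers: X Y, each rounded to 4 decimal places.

joint[0] = (0.0000, 0.0000)  (base)
link 0: phi[0] = 155 = 155 deg
  cos(155 deg) = -0.9063, sin(155 deg) = 0.4226
  joint[1] = (0.0000, 0.0000) + 8 * (-0.9063, 0.4226) = (0.0000 + -7.2505, 0.0000 + 3.3809) = (-7.2505, 3.3809)
link 1: phi[1] = 155 + 150 = 305 deg
  cos(305 deg) = 0.5736, sin(305 deg) = -0.8192
  joint[2] = (-7.2505, 3.3809) + 10.8 * (0.5736, -0.8192) = (-7.2505 + 6.1946, 3.3809 + -8.8468) = (-1.0558, -5.4659)
link 2: phi[2] = 155 + 150 + 85 = 390 deg
  cos(390 deg) = 0.8660, sin(390 deg) = 0.5000
  joint[3] = (-1.0558, -5.4659) + 1 * (0.8660, 0.5000) = (-1.0558 + 0.8660, -5.4659 + 0.5000) = (-0.1898, -4.9659)
End effector: (-0.1898, -4.9659)

Answer: -0.1898 -4.9659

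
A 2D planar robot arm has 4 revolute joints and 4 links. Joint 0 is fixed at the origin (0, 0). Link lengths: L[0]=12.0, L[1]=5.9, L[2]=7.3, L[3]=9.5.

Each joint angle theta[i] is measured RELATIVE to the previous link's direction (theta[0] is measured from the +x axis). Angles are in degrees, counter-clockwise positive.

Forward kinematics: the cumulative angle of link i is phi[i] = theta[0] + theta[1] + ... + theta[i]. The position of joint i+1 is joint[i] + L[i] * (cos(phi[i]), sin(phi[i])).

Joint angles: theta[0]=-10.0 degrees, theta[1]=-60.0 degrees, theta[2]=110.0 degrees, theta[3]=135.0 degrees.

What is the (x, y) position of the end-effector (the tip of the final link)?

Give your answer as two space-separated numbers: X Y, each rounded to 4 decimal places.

joint[0] = (0.0000, 0.0000)  (base)
link 0: phi[0] = -10 = -10 deg
  cos(-10 deg) = 0.9848, sin(-10 deg) = -0.1736
  joint[1] = (0.0000, 0.0000) + 12 * (0.9848, -0.1736) = (0.0000 + 11.8177, 0.0000 + -2.0838) = (11.8177, -2.0838)
link 1: phi[1] = -10 + -60 = -70 deg
  cos(-70 deg) = 0.3420, sin(-70 deg) = -0.9397
  joint[2] = (11.8177, -2.0838) + 5.9 * (0.3420, -0.9397) = (11.8177 + 2.0179, -2.0838 + -5.5442) = (13.8356, -7.6280)
link 2: phi[2] = -10 + -60 + 110 = 40 deg
  cos(40 deg) = 0.7660, sin(40 deg) = 0.6428
  joint[3] = (13.8356, -7.6280) + 7.3 * (0.7660, 0.6428) = (13.8356 + 5.5921, -7.6280 + 4.6923) = (19.4277, -2.9356)
link 3: phi[3] = -10 + -60 + 110 + 135 = 175 deg
  cos(175 deg) = -0.9962, sin(175 deg) = 0.0872
  joint[4] = (19.4277, -2.9356) + 9.5 * (-0.9962, 0.0872) = (19.4277 + -9.4638, -2.9356 + 0.8280) = (9.9639, -2.1076)
End effector: (9.9639, -2.1076)

Answer: 9.9639 -2.1076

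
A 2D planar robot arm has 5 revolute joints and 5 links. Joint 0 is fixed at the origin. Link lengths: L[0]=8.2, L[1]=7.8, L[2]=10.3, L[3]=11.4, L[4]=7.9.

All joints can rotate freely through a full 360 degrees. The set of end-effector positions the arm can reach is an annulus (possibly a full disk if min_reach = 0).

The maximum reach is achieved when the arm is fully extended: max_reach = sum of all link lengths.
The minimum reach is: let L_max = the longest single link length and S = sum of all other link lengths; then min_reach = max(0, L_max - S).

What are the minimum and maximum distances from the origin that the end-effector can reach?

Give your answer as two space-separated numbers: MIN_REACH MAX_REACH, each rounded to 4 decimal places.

Answer: 0.0000 45.6000

Derivation:
Link lengths: [8.2, 7.8, 10.3, 11.4, 7.9]
max_reach = 8.2 + 7.8 + 10.3 + 11.4 + 7.9 = 45.6
L_max = max([8.2, 7.8, 10.3, 11.4, 7.9]) = 11.4
S (sum of others) = 45.6 - 11.4 = 34.2
min_reach = max(0, 11.4 - 34.2) = max(0, -22.8) = 0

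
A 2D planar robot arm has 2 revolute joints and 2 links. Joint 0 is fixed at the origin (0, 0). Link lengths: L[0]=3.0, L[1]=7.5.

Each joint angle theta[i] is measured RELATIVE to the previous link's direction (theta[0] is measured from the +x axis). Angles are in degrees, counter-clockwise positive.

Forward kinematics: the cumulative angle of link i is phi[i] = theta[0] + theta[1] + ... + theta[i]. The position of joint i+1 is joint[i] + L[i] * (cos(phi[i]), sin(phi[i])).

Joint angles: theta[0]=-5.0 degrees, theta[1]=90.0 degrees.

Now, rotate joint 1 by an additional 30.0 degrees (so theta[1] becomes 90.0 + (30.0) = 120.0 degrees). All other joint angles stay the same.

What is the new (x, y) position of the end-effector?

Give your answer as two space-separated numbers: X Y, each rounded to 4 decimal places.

joint[0] = (0.0000, 0.0000)  (base)
link 0: phi[0] = -5 = -5 deg
  cos(-5 deg) = 0.9962, sin(-5 deg) = -0.0872
  joint[1] = (0.0000, 0.0000) + 3 * (0.9962, -0.0872) = (0.0000 + 2.9886, 0.0000 + -0.2615) = (2.9886, -0.2615)
link 1: phi[1] = -5 + 120 = 115 deg
  cos(115 deg) = -0.4226, sin(115 deg) = 0.9063
  joint[2] = (2.9886, -0.2615) + 7.5 * (-0.4226, 0.9063) = (2.9886 + -3.1696, -0.2615 + 6.7973) = (-0.1811, 6.5358)
End effector: (-0.1811, 6.5358)

Answer: -0.1811 6.5358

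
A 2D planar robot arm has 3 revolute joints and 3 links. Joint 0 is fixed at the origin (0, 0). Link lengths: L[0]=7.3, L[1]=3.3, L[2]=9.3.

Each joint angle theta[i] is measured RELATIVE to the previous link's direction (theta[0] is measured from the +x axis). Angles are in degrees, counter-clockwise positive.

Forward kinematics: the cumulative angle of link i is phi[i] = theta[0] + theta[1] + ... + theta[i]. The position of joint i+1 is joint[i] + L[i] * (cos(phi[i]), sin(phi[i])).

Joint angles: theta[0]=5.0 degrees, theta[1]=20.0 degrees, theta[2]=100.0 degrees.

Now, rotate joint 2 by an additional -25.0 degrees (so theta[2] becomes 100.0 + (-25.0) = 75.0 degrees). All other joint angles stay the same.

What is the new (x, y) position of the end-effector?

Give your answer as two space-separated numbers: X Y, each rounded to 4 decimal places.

Answer: 8.6481 11.1896

Derivation:
joint[0] = (0.0000, 0.0000)  (base)
link 0: phi[0] = 5 = 5 deg
  cos(5 deg) = 0.9962, sin(5 deg) = 0.0872
  joint[1] = (0.0000, 0.0000) + 7.3 * (0.9962, 0.0872) = (0.0000 + 7.2722, 0.0000 + 0.6362) = (7.2722, 0.6362)
link 1: phi[1] = 5 + 20 = 25 deg
  cos(25 deg) = 0.9063, sin(25 deg) = 0.4226
  joint[2] = (7.2722, 0.6362) + 3.3 * (0.9063, 0.4226) = (7.2722 + 2.9908, 0.6362 + 1.3946) = (10.2630, 2.0309)
link 2: phi[2] = 5 + 20 + 75 = 100 deg
  cos(100 deg) = -0.1736, sin(100 deg) = 0.9848
  joint[3] = (10.2630, 2.0309) + 9.3 * (-0.1736, 0.9848) = (10.2630 + -1.6149, 2.0309 + 9.1587) = (8.6481, 11.1896)
End effector: (8.6481, 11.1896)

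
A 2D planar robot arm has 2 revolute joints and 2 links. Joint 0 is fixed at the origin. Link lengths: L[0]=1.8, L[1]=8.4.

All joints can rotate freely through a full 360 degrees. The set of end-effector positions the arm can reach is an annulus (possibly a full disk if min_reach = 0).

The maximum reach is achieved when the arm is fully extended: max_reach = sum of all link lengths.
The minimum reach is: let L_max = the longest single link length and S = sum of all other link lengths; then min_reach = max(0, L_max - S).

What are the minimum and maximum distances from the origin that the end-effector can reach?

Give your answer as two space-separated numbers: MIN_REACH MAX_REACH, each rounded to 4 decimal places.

Answer: 6.6000 10.2000

Derivation:
Link lengths: [1.8, 8.4]
max_reach = 1.8 + 8.4 = 10.2
L_max = max([1.8, 8.4]) = 8.4
S (sum of others) = 10.2 - 8.4 = 1.8
min_reach = max(0, 8.4 - 1.8) = max(0, 6.6) = 6.6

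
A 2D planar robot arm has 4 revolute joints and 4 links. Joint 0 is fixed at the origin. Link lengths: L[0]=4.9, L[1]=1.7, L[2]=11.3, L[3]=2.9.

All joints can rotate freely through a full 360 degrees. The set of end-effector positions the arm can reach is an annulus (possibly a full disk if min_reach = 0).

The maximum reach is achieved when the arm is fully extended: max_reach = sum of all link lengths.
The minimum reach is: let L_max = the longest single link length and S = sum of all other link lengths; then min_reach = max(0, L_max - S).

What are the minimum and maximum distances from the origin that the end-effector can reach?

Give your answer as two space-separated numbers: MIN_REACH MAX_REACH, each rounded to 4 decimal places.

Link lengths: [4.9, 1.7, 11.3, 2.9]
max_reach = 4.9 + 1.7 + 11.3 + 2.9 = 20.8
L_max = max([4.9, 1.7, 11.3, 2.9]) = 11.3
S (sum of others) = 20.8 - 11.3 = 9.5
min_reach = max(0, 11.3 - 9.5) = max(0, 1.8) = 1.8

Answer: 1.8000 20.8000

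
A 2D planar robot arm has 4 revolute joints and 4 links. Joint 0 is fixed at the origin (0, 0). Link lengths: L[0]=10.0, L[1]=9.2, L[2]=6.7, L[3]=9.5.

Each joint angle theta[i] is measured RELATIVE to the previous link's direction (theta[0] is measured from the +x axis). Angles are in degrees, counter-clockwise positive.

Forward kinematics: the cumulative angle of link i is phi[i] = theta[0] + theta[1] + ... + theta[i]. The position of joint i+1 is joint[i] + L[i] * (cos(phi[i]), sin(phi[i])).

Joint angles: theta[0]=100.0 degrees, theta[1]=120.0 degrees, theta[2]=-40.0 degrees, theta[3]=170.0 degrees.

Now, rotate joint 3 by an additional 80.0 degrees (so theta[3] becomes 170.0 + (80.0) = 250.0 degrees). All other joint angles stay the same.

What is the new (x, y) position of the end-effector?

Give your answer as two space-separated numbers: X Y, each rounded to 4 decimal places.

joint[0] = (0.0000, 0.0000)  (base)
link 0: phi[0] = 100 = 100 deg
  cos(100 deg) = -0.1736, sin(100 deg) = 0.9848
  joint[1] = (0.0000, 0.0000) + 10 * (-0.1736, 0.9848) = (0.0000 + -1.7365, 0.0000 + 9.8481) = (-1.7365, 9.8481)
link 1: phi[1] = 100 + 120 = 220 deg
  cos(220 deg) = -0.7660, sin(220 deg) = -0.6428
  joint[2] = (-1.7365, 9.8481) + 9.2 * (-0.7660, -0.6428) = (-1.7365 + -7.0476, 9.8481 + -5.9136) = (-8.7841, 3.9344)
link 2: phi[2] = 100 + 120 + -40 = 180 deg
  cos(180 deg) = -1.0000, sin(180 deg) = 0.0000
  joint[3] = (-8.7841, 3.9344) + 6.7 * (-1.0000, 0.0000) = (-8.7841 + -6.7000, 3.9344 + 0.0000) = (-15.4841, 3.9344)
link 3: phi[3] = 100 + 120 + -40 + 250 = 430 deg
  cos(430 deg) = 0.3420, sin(430 deg) = 0.9397
  joint[4] = (-15.4841, 3.9344) + 9.5 * (0.3420, 0.9397) = (-15.4841 + 3.2492, 3.9344 + 8.9271) = (-12.2349, 12.8615)
End effector: (-12.2349, 12.8615)

Answer: -12.2349 12.8615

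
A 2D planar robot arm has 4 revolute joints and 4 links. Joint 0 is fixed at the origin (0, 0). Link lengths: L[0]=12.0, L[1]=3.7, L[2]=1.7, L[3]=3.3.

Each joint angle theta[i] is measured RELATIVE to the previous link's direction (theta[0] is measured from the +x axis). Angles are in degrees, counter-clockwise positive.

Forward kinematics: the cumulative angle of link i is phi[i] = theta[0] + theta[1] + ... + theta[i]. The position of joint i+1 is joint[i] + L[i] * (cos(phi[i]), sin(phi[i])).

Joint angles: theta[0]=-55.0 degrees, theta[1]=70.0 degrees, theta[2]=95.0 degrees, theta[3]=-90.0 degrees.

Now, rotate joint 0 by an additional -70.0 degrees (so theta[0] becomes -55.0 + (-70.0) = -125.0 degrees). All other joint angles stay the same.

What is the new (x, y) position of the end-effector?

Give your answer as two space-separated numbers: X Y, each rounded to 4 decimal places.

joint[0] = (0.0000, 0.0000)  (base)
link 0: phi[0] = -125 = -125 deg
  cos(-125 deg) = -0.5736, sin(-125 deg) = -0.8192
  joint[1] = (0.0000, 0.0000) + 12 * (-0.5736, -0.8192) = (0.0000 + -6.8829, 0.0000 + -9.8298) = (-6.8829, -9.8298)
link 1: phi[1] = -125 + 70 = -55 deg
  cos(-55 deg) = 0.5736, sin(-55 deg) = -0.8192
  joint[2] = (-6.8829, -9.8298) + 3.7 * (0.5736, -0.8192) = (-6.8829 + 2.1222, -9.8298 + -3.0309) = (-4.7607, -12.8607)
link 2: phi[2] = -125 + 70 + 95 = 40 deg
  cos(40 deg) = 0.7660, sin(40 deg) = 0.6428
  joint[3] = (-4.7607, -12.8607) + 1.7 * (0.7660, 0.6428) = (-4.7607 + 1.3023, -12.8607 + 1.0927) = (-3.4584, -11.7679)
link 3: phi[3] = -125 + 70 + 95 + -90 = -50 deg
  cos(-50 deg) = 0.6428, sin(-50 deg) = -0.7660
  joint[4] = (-3.4584, -11.7679) + 3.3 * (0.6428, -0.7660) = (-3.4584 + 2.1212, -11.7679 + -2.5279) = (-1.3372, -14.2959)
End effector: (-1.3372, -14.2959)

Answer: -1.3372 -14.2959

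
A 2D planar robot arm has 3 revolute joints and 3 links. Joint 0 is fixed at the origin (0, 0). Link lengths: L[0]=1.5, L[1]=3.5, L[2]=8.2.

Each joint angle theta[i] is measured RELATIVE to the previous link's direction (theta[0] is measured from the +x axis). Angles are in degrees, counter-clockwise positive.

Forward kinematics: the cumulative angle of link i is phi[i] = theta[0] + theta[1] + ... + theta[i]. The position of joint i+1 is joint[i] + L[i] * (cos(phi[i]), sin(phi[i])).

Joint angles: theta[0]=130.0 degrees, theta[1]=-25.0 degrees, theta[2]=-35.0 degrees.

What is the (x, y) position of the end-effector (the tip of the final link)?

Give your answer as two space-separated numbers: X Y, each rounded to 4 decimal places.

joint[0] = (0.0000, 0.0000)  (base)
link 0: phi[0] = 130 = 130 deg
  cos(130 deg) = -0.6428, sin(130 deg) = 0.7660
  joint[1] = (0.0000, 0.0000) + 1.5 * (-0.6428, 0.7660) = (0.0000 + -0.9642, 0.0000 + 1.1491) = (-0.9642, 1.1491)
link 1: phi[1] = 130 + -25 = 105 deg
  cos(105 deg) = -0.2588, sin(105 deg) = 0.9659
  joint[2] = (-0.9642, 1.1491) + 3.5 * (-0.2588, 0.9659) = (-0.9642 + -0.9059, 1.1491 + 3.3807) = (-1.8700, 4.5298)
link 2: phi[2] = 130 + -25 + -35 = 70 deg
  cos(70 deg) = 0.3420, sin(70 deg) = 0.9397
  joint[3] = (-1.8700, 4.5298) + 8.2 * (0.3420, 0.9397) = (-1.8700 + 2.8046, 4.5298 + 7.7055) = (0.9345, 12.2353)
End effector: (0.9345, 12.2353)

Answer: 0.9345 12.2353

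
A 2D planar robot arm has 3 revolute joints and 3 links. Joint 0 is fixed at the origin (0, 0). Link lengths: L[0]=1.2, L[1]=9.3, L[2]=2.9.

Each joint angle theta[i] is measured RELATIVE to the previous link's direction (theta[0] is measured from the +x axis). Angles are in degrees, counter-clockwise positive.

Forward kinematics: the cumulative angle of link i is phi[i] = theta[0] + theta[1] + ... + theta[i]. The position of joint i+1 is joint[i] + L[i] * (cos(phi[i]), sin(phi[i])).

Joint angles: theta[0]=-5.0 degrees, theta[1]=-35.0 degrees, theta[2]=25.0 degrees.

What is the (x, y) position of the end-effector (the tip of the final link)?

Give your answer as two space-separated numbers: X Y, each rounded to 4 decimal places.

joint[0] = (0.0000, 0.0000)  (base)
link 0: phi[0] = -5 = -5 deg
  cos(-5 deg) = 0.9962, sin(-5 deg) = -0.0872
  joint[1] = (0.0000, 0.0000) + 1.2 * (0.9962, -0.0872) = (0.0000 + 1.1954, 0.0000 + -0.1046) = (1.1954, -0.1046)
link 1: phi[1] = -5 + -35 = -40 deg
  cos(-40 deg) = 0.7660, sin(-40 deg) = -0.6428
  joint[2] = (1.1954, -0.1046) + 9.3 * (0.7660, -0.6428) = (1.1954 + 7.1242, -0.1046 + -5.9779) = (8.3196, -6.0825)
link 2: phi[2] = -5 + -35 + 25 = -15 deg
  cos(-15 deg) = 0.9659, sin(-15 deg) = -0.2588
  joint[3] = (8.3196, -6.0825) + 2.9 * (0.9659, -0.2588) = (8.3196 + 2.8012, -6.0825 + -0.7506) = (11.1208, -6.8331)
End effector: (11.1208, -6.8331)

Answer: 11.1208 -6.8331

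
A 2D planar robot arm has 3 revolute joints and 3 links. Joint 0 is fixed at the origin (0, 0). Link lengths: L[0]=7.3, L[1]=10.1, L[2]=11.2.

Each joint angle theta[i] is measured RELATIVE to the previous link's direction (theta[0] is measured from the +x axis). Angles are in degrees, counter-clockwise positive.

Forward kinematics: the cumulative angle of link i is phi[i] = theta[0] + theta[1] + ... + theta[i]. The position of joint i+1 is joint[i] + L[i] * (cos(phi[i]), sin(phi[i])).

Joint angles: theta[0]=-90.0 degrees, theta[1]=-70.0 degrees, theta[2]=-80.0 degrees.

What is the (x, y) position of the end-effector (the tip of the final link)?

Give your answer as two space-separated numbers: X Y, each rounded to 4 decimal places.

joint[0] = (0.0000, 0.0000)  (base)
link 0: phi[0] = -90 = -90 deg
  cos(-90 deg) = 0.0000, sin(-90 deg) = -1.0000
  joint[1] = (0.0000, 0.0000) + 7.3 * (0.0000, -1.0000) = (0.0000 + 0.0000, 0.0000 + -7.3000) = (0.0000, -7.3000)
link 1: phi[1] = -90 + -70 = -160 deg
  cos(-160 deg) = -0.9397, sin(-160 deg) = -0.3420
  joint[2] = (0.0000, -7.3000) + 10.1 * (-0.9397, -0.3420) = (0.0000 + -9.4909, -7.3000 + -3.4544) = (-9.4909, -10.7544)
link 2: phi[2] = -90 + -70 + -80 = -240 deg
  cos(-240 deg) = -0.5000, sin(-240 deg) = 0.8660
  joint[3] = (-9.4909, -10.7544) + 11.2 * (-0.5000, 0.8660) = (-9.4909 + -5.6000, -10.7544 + 9.6995) = (-15.0909, -1.0549)
End effector: (-15.0909, -1.0549)

Answer: -15.0909 -1.0549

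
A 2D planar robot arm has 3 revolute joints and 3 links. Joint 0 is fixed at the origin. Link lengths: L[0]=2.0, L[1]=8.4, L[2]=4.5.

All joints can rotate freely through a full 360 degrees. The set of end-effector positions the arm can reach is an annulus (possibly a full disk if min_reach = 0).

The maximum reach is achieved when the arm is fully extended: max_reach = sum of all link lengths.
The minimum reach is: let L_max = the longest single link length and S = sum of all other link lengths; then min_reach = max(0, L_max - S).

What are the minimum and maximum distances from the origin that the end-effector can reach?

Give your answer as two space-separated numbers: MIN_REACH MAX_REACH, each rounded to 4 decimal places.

Answer: 1.9000 14.9000

Derivation:
Link lengths: [2.0, 8.4, 4.5]
max_reach = 2 + 8.4 + 4.5 = 14.9
L_max = max([2.0, 8.4, 4.5]) = 8.4
S (sum of others) = 14.9 - 8.4 = 6.5
min_reach = max(0, 8.4 - 6.5) = max(0, 1.9) = 1.9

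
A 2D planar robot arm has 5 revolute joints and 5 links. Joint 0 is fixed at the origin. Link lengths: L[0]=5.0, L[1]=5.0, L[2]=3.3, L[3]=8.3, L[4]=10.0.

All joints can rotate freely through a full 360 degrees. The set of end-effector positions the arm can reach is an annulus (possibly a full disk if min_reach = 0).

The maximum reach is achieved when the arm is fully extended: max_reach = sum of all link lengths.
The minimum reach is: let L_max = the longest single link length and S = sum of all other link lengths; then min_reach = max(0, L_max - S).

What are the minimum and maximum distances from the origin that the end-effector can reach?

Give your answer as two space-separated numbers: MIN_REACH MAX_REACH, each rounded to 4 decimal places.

Answer: 0.0000 31.6000

Derivation:
Link lengths: [5.0, 5.0, 3.3, 8.3, 10.0]
max_reach = 5 + 5 + 3.3 + 8.3 + 10 = 31.6
L_max = max([5.0, 5.0, 3.3, 8.3, 10.0]) = 10
S (sum of others) = 31.6 - 10 = 21.6
min_reach = max(0, 10 - 21.6) = max(0, -11.6) = 0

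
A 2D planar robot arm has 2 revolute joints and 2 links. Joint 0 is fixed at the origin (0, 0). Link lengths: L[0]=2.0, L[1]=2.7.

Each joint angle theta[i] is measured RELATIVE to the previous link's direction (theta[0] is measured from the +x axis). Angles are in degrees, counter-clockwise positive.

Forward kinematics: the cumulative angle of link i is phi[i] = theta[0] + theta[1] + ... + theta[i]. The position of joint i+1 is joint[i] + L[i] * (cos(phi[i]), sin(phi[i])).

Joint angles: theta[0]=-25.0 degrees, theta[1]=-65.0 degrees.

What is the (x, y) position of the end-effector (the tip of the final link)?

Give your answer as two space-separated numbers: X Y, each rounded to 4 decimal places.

Answer: 1.8126 -3.5452

Derivation:
joint[0] = (0.0000, 0.0000)  (base)
link 0: phi[0] = -25 = -25 deg
  cos(-25 deg) = 0.9063, sin(-25 deg) = -0.4226
  joint[1] = (0.0000, 0.0000) + 2 * (0.9063, -0.4226) = (0.0000 + 1.8126, 0.0000 + -0.8452) = (1.8126, -0.8452)
link 1: phi[1] = -25 + -65 = -90 deg
  cos(-90 deg) = 0.0000, sin(-90 deg) = -1.0000
  joint[2] = (1.8126, -0.8452) + 2.7 * (0.0000, -1.0000) = (1.8126 + 0.0000, -0.8452 + -2.7000) = (1.8126, -3.5452)
End effector: (1.8126, -3.5452)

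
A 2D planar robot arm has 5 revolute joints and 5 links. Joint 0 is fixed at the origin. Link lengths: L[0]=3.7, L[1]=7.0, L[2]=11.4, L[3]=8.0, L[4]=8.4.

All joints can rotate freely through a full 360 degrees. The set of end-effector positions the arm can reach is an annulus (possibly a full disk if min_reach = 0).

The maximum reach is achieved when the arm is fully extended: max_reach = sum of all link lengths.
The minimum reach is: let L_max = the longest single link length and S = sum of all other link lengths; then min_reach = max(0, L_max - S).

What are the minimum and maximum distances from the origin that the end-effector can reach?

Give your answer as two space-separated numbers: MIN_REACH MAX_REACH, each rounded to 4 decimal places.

Answer: 0.0000 38.5000

Derivation:
Link lengths: [3.7, 7.0, 11.4, 8.0, 8.4]
max_reach = 3.7 + 7 + 11.4 + 8 + 8.4 = 38.5
L_max = max([3.7, 7.0, 11.4, 8.0, 8.4]) = 11.4
S (sum of others) = 38.5 - 11.4 = 27.1
min_reach = max(0, 11.4 - 27.1) = max(0, -15.7) = 0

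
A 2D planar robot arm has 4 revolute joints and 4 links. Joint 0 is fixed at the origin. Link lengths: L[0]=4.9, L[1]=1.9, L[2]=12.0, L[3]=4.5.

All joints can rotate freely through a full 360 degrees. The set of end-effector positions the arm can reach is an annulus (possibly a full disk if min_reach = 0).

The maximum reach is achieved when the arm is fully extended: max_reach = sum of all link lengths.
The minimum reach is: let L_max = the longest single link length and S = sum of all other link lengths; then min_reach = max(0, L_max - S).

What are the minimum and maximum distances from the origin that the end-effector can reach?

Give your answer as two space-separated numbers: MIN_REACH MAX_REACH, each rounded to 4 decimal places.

Answer: 0.7000 23.3000

Derivation:
Link lengths: [4.9, 1.9, 12.0, 4.5]
max_reach = 4.9 + 1.9 + 12 + 4.5 = 23.3
L_max = max([4.9, 1.9, 12.0, 4.5]) = 12
S (sum of others) = 23.3 - 12 = 11.3
min_reach = max(0, 12 - 11.3) = max(0, 0.7) = 0.7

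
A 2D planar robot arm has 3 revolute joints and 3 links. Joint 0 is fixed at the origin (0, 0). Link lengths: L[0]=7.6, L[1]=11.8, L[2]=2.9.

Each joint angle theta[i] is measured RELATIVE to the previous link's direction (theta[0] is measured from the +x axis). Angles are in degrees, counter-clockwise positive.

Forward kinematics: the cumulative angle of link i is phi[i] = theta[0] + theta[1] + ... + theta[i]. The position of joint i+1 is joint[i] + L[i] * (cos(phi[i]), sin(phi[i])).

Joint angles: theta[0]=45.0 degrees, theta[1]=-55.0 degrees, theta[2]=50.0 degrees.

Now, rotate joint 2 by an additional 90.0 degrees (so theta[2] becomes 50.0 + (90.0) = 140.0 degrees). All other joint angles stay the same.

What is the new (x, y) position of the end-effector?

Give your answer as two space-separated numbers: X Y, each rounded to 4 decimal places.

Answer: 15.1307 5.5465

Derivation:
joint[0] = (0.0000, 0.0000)  (base)
link 0: phi[0] = 45 = 45 deg
  cos(45 deg) = 0.7071, sin(45 deg) = 0.7071
  joint[1] = (0.0000, 0.0000) + 7.6 * (0.7071, 0.7071) = (0.0000 + 5.3740, 0.0000 + 5.3740) = (5.3740, 5.3740)
link 1: phi[1] = 45 + -55 = -10 deg
  cos(-10 deg) = 0.9848, sin(-10 deg) = -0.1736
  joint[2] = (5.3740, 5.3740) + 11.8 * (0.9848, -0.1736) = (5.3740 + 11.6207, 5.3740 + -2.0490) = (16.9947, 3.3250)
link 2: phi[2] = 45 + -55 + 140 = 130 deg
  cos(130 deg) = -0.6428, sin(130 deg) = 0.7660
  joint[3] = (16.9947, 3.3250) + 2.9 * (-0.6428, 0.7660) = (16.9947 + -1.8641, 3.3250 + 2.2215) = (15.1307, 5.5465)
End effector: (15.1307, 5.5465)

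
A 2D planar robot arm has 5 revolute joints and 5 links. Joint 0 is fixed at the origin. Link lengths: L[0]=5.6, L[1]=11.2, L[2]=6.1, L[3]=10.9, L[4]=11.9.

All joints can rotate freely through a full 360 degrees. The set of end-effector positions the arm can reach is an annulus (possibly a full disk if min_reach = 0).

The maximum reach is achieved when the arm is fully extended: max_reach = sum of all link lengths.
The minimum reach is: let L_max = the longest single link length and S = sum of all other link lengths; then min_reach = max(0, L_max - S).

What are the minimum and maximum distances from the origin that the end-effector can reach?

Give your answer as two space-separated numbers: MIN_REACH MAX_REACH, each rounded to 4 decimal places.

Link lengths: [5.6, 11.2, 6.1, 10.9, 11.9]
max_reach = 5.6 + 11.2 + 6.1 + 10.9 + 11.9 = 45.7
L_max = max([5.6, 11.2, 6.1, 10.9, 11.9]) = 11.9
S (sum of others) = 45.7 - 11.9 = 33.8
min_reach = max(0, 11.9 - 33.8) = max(0, -21.9) = 0

Answer: 0.0000 45.7000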